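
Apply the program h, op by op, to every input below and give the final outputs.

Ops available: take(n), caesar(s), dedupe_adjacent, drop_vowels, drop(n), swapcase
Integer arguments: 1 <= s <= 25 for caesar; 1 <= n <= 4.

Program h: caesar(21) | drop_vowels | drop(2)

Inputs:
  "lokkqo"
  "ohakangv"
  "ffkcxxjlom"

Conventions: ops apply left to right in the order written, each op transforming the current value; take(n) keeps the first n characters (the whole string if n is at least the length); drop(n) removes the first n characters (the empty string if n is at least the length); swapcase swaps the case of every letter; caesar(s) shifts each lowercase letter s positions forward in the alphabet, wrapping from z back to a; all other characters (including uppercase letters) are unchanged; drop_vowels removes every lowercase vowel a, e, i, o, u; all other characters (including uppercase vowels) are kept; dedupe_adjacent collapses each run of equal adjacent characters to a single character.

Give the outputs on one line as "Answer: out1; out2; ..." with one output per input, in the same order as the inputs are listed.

"fflj"; "vfvbq"; "ssgjh"

Execution, op by op:
  "lokkqo" -> "gjfflj" -> "gjfflj" -> "fflj"
  "ohakangv" -> "jcvfvibq" -> "jcvfvbq" -> "vfvbq"
  "ffkcxxjlom" -> "aafxssegjh" -> "fxssgjh" -> "ssgjh"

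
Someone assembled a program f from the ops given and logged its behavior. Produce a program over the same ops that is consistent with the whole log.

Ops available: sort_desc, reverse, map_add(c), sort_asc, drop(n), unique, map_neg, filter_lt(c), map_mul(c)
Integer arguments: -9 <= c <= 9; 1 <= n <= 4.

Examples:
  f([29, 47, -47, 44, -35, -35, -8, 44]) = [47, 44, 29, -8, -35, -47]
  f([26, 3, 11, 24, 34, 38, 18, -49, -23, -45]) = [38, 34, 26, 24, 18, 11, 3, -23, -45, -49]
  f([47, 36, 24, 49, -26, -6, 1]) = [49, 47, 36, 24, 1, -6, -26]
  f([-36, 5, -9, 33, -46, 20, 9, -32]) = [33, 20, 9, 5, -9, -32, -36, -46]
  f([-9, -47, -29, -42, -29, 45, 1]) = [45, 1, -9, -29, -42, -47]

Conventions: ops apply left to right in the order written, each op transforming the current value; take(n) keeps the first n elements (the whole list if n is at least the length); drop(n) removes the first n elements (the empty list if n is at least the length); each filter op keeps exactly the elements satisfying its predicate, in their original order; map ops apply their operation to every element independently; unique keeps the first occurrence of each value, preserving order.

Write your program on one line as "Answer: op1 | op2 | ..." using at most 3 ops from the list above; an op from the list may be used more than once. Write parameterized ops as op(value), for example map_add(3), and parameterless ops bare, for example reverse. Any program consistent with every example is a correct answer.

reverse | unique | sort_desc

Check, running the answer program on each example:
  [29, 47, -47, 44, -35, -35, -8, 44] -> [44, -8, -35, -35, 44, -47, 47, 29] -> [44, -8, -35, -47, 47, 29] -> [47, 44, 29, -8, -35, -47]
  [26, 3, 11, 24, 34, 38, 18, -49, -23, -45] -> [-45, -23, -49, 18, 38, 34, 24, 11, 3, 26] -> [-45, -23, -49, 18, 38, 34, 24, 11, 3, 26] -> [38, 34, 26, 24, 18, 11, 3, -23, -45, -49]
  [47, 36, 24, 49, -26, -6, 1] -> [1, -6, -26, 49, 24, 36, 47] -> [1, -6, -26, 49, 24, 36, 47] -> [49, 47, 36, 24, 1, -6, -26]
  [-36, 5, -9, 33, -46, 20, 9, -32] -> [-32, 9, 20, -46, 33, -9, 5, -36] -> [-32, 9, 20, -46, 33, -9, 5, -36] -> [33, 20, 9, 5, -9, -32, -36, -46]
  [-9, -47, -29, -42, -29, 45, 1] -> [1, 45, -29, -42, -29, -47, -9] -> [1, 45, -29, -42, -47, -9] -> [45, 1, -9, -29, -42, -47]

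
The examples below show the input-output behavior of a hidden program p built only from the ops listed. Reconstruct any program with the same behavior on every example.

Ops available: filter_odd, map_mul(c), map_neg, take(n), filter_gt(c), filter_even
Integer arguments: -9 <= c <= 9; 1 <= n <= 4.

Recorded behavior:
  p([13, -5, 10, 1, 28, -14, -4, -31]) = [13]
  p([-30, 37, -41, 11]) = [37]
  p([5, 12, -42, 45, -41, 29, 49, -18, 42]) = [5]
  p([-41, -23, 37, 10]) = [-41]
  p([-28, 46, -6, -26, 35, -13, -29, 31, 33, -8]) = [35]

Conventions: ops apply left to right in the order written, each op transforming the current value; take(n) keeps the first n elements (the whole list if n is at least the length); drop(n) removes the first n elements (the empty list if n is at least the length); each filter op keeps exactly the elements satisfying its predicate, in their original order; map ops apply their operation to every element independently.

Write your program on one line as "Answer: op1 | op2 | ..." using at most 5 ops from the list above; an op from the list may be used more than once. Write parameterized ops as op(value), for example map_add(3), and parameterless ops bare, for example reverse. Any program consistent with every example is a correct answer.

filter_odd | map_neg | take(1) | map_neg

Check, running the answer program on each example:
  [13, -5, 10, 1, 28, -14, -4, -31] -> [13, -5, 1, -31] -> [-13, 5, -1, 31] -> [-13] -> [13]
  [-30, 37, -41, 11] -> [37, -41, 11] -> [-37, 41, -11] -> [-37] -> [37]
  [5, 12, -42, 45, -41, 29, 49, -18, 42] -> [5, 45, -41, 29, 49] -> [-5, -45, 41, -29, -49] -> [-5] -> [5]
  [-41, -23, 37, 10] -> [-41, -23, 37] -> [41, 23, -37] -> [41] -> [-41]
  [-28, 46, -6, -26, 35, -13, -29, 31, 33, -8] -> [35, -13, -29, 31, 33] -> [-35, 13, 29, -31, -33] -> [-35] -> [35]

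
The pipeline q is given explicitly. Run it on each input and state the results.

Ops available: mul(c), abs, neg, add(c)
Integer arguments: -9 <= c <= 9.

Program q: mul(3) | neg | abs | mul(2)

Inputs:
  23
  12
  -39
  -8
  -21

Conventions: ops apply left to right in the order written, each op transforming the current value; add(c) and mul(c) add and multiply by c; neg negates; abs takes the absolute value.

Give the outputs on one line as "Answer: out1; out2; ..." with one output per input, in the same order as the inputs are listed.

138; 72; 234; 48; 126

Execution, op by op:
  23 -> 69 -> -69 -> 69 -> 138
  12 -> 36 -> -36 -> 36 -> 72
  -39 -> -117 -> 117 -> 117 -> 234
  -8 -> -24 -> 24 -> 24 -> 48
  -21 -> -63 -> 63 -> 63 -> 126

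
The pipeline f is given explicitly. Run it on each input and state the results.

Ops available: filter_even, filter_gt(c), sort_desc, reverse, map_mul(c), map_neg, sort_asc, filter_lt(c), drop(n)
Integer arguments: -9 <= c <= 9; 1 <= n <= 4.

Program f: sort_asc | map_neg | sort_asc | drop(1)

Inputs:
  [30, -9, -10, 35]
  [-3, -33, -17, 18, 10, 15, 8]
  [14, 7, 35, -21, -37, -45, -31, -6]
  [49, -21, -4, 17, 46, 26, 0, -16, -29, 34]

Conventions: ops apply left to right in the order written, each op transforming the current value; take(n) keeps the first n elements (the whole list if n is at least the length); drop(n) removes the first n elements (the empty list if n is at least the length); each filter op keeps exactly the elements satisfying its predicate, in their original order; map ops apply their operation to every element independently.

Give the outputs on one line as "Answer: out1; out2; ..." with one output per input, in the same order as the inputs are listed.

[-30, 9, 10]; [-15, -10, -8, 3, 17, 33]; [-14, -7, 6, 21, 31, 37, 45]; [-46, -34, -26, -17, 0, 4, 16, 21, 29]

Execution, op by op:
  [30, -9, -10, 35] -> [-10, -9, 30, 35] -> [10, 9, -30, -35] -> [-35, -30, 9, 10] -> [-30, 9, 10]
  [-3, -33, -17, 18, 10, 15, 8] -> [-33, -17, -3, 8, 10, 15, 18] -> [33, 17, 3, -8, -10, -15, -18] -> [-18, -15, -10, -8, 3, 17, 33] -> [-15, -10, -8, 3, 17, 33]
  [14, 7, 35, -21, -37, -45, -31, -6] -> [-45, -37, -31, -21, -6, 7, 14, 35] -> [45, 37, 31, 21, 6, -7, -14, -35] -> [-35, -14, -7, 6, 21, 31, 37, 45] -> [-14, -7, 6, 21, 31, 37, 45]
  [49, -21, -4, 17, 46, 26, 0, -16, -29, 34] -> [-29, -21, -16, -4, 0, 17, 26, 34, 46, 49] -> [29, 21, 16, 4, 0, -17, -26, -34, -46, -49] -> [-49, -46, -34, -26, -17, 0, 4, 16, 21, 29] -> [-46, -34, -26, -17, 0, 4, 16, 21, 29]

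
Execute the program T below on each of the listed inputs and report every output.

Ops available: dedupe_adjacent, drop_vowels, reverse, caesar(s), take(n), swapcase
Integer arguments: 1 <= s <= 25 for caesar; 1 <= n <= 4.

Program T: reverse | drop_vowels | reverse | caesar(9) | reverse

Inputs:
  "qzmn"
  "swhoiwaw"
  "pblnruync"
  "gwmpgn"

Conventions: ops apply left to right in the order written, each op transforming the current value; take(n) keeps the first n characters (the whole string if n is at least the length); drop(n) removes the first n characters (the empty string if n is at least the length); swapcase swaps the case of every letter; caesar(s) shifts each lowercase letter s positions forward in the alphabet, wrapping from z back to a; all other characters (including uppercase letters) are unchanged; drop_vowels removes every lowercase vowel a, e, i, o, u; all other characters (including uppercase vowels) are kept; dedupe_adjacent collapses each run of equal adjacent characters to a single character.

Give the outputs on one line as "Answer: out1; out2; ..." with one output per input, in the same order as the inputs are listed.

"wviz"; "ffqfb"; "lwhawuky"; "wpyvfp"

Execution, op by op:
  "qzmn" -> "nmzq" -> "nmzq" -> "qzmn" -> "zivw" -> "wviz"
  "swhoiwaw" -> "wawiohws" -> "wwhws" -> "swhww" -> "bfqff" -> "ffqfb"
  "pblnruync" -> "cnyurnlbp" -> "cnyrnlbp" -> "pblnrync" -> "ykuwahwl" -> "lwhawuky"
  "gwmpgn" -> "ngpmwg" -> "ngpmwg" -> "gwmpgn" -> "pfvypw" -> "wpyvfp"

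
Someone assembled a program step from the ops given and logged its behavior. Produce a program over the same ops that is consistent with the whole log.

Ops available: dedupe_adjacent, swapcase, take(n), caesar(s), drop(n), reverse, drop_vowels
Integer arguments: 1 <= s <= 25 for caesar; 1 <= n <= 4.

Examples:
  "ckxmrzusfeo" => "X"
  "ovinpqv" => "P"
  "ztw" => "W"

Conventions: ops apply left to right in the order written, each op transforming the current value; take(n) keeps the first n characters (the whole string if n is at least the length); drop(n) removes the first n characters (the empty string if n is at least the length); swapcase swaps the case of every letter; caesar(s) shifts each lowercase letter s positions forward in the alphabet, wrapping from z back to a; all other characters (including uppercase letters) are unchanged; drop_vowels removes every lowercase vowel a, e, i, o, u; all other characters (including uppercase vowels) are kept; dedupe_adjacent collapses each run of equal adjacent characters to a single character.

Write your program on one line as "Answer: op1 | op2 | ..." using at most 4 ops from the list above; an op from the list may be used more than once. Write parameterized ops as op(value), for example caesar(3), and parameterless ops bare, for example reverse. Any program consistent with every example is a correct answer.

drop_vowels | drop(2) | swapcase | take(1)

Check, running the answer program on each example:
  "ckxmrzusfeo" -> "ckxmrzsf" -> "xmrzsf" -> "XMRZSF" -> "X"
  "ovinpqv" -> "vnpqv" -> "pqv" -> "PQV" -> "P"
  "ztw" -> "ztw" -> "w" -> "W" -> "W"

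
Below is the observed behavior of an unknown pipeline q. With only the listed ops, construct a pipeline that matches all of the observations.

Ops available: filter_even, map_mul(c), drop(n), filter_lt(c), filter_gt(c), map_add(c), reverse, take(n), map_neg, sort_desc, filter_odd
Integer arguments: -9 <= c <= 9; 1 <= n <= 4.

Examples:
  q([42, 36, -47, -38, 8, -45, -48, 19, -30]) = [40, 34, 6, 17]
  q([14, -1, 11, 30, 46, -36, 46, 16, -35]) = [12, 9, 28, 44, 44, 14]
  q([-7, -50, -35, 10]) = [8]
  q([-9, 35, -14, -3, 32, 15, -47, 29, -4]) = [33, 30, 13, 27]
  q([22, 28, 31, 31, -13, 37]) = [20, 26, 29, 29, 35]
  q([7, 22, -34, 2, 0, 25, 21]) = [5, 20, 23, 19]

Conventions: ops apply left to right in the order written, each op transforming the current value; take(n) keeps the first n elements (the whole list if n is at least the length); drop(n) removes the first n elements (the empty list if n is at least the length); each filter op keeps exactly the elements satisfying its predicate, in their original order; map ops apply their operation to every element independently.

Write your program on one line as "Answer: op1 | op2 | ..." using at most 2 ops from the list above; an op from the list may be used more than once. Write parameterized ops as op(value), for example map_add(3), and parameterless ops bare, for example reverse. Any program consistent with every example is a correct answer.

filter_gt(4) | map_add(-2)

Check, running the answer program on each example:
  [42, 36, -47, -38, 8, -45, -48, 19, -30] -> [42, 36, 8, 19] -> [40, 34, 6, 17]
  [14, -1, 11, 30, 46, -36, 46, 16, -35] -> [14, 11, 30, 46, 46, 16] -> [12, 9, 28, 44, 44, 14]
  [-7, -50, -35, 10] -> [10] -> [8]
  [-9, 35, -14, -3, 32, 15, -47, 29, -4] -> [35, 32, 15, 29] -> [33, 30, 13, 27]
  [22, 28, 31, 31, -13, 37] -> [22, 28, 31, 31, 37] -> [20, 26, 29, 29, 35]
  [7, 22, -34, 2, 0, 25, 21] -> [7, 22, 25, 21] -> [5, 20, 23, 19]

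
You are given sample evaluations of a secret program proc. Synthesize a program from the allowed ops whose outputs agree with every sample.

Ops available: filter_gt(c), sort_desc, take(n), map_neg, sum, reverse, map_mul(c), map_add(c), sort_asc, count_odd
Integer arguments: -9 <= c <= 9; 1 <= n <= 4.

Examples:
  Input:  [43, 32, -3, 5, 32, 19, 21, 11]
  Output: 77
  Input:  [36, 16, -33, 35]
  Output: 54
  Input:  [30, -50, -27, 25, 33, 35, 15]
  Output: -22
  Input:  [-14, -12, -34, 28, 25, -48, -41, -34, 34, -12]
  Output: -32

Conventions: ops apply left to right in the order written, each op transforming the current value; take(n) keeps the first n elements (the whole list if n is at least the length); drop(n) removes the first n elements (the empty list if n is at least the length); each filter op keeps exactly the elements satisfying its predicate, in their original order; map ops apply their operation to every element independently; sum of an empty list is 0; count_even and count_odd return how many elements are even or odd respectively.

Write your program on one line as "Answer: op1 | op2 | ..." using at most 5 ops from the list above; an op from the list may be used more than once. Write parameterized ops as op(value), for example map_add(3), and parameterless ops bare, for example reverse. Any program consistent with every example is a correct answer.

take(4) | reverse | sort_asc | sum

Check, running the answer program on each example:
  [43, 32, -3, 5, 32, 19, 21, 11] -> [43, 32, -3, 5] -> [5, -3, 32, 43] -> [-3, 5, 32, 43] -> 77
  [36, 16, -33, 35] -> [36, 16, -33, 35] -> [35, -33, 16, 36] -> [-33, 16, 35, 36] -> 54
  [30, -50, -27, 25, 33, 35, 15] -> [30, -50, -27, 25] -> [25, -27, -50, 30] -> [-50, -27, 25, 30] -> -22
  [-14, -12, -34, 28, 25, -48, -41, -34, 34, -12] -> [-14, -12, -34, 28] -> [28, -34, -12, -14] -> [-34, -14, -12, 28] -> -32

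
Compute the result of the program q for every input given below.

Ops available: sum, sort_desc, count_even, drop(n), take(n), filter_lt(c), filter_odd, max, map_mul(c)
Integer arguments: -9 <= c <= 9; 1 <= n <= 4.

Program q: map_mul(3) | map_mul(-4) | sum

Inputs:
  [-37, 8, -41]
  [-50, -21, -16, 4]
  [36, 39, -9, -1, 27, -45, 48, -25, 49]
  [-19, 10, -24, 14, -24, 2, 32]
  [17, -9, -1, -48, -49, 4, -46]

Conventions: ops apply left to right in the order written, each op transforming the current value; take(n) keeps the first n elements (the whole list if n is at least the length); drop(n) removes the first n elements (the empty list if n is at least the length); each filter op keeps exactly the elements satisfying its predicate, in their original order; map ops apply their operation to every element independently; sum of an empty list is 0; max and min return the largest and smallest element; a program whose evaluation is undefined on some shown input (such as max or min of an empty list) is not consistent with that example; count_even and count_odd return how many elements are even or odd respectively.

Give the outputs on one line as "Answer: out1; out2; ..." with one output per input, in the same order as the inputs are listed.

Execution, op by op:
  [-37, 8, -41] -> [-111, 24, -123] -> [444, -96, 492] -> 840
  [-50, -21, -16, 4] -> [-150, -63, -48, 12] -> [600, 252, 192, -48] -> 996
  [36, 39, -9, -1, 27, -45, 48, -25, 49] -> [108, 117, -27, -3, 81, -135, 144, -75, 147] -> [-432, -468, 108, 12, -324, 540, -576, 300, -588] -> -1428
  [-19, 10, -24, 14, -24, 2, 32] -> [-57, 30, -72, 42, -72, 6, 96] -> [228, -120, 288, -168, 288, -24, -384] -> 108
  [17, -9, -1, -48, -49, 4, -46] -> [51, -27, -3, -144, -147, 12, -138] -> [-204, 108, 12, 576, 588, -48, 552] -> 1584

840; 996; -1428; 108; 1584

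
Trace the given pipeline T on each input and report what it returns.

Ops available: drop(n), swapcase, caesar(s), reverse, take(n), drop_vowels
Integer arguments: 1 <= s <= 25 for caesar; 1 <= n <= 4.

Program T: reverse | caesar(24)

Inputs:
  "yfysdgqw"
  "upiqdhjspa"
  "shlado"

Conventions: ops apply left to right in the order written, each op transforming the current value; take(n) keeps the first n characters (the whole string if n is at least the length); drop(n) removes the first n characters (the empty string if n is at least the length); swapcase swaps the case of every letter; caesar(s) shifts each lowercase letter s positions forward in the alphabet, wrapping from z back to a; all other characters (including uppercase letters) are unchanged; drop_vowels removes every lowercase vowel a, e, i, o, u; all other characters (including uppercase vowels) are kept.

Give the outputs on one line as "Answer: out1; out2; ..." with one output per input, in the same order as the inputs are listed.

Execution, op by op:
  "yfysdgqw" -> "wqgdsyfy" -> "uoebqwdw"
  "upiqdhjspa" -> "apsjhdqipu" -> "ynqhfbogns"
  "shlado" -> "odalhs" -> "mbyjfq"

"uoebqwdw"; "ynqhfbogns"; "mbyjfq"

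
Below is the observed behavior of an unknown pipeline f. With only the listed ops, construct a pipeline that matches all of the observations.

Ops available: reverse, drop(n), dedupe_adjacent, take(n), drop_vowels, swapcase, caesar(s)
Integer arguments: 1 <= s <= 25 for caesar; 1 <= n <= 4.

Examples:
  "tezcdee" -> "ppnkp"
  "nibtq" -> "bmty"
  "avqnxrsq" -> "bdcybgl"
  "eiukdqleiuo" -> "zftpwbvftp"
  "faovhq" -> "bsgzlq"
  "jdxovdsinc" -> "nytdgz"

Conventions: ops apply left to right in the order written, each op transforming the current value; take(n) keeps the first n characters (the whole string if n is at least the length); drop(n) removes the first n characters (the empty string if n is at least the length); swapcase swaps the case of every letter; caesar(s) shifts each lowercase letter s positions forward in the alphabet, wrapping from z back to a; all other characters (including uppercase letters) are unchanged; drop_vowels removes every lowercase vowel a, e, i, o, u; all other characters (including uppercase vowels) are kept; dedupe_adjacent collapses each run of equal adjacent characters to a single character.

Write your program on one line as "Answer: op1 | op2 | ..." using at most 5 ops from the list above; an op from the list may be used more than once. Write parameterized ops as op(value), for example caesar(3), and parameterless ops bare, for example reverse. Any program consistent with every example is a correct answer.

caesar(4) | caesar(7) | drop_vowels | reverse

Check, running the answer program on each example:
  "tezcdee" -> "xidghii" -> "epknopp" -> "pknpp" -> "ppnkp"
  "nibtq" -> "rmfxu" -> "ytmeb" -> "ytmb" -> "bmty"
  "avqnxrsq" -> "ezurbvwu" -> "lgbyicdb" -> "lgbycdb" -> "bdcybgl"
  "eiukdqleiuo" -> "imyohupimys" -> "ptfvobwptfz" -> "ptfvbwptfz" -> "zftpwbvftp"
  "faovhq" -> "jeszlu" -> "qlzgsb" -> "qlzgsb" -> "bsgzlq"
  "jdxovdsinc" -> "nhbszhwmrg" -> "uoizgodtyn" -> "zgdtyn" -> "nytdgz"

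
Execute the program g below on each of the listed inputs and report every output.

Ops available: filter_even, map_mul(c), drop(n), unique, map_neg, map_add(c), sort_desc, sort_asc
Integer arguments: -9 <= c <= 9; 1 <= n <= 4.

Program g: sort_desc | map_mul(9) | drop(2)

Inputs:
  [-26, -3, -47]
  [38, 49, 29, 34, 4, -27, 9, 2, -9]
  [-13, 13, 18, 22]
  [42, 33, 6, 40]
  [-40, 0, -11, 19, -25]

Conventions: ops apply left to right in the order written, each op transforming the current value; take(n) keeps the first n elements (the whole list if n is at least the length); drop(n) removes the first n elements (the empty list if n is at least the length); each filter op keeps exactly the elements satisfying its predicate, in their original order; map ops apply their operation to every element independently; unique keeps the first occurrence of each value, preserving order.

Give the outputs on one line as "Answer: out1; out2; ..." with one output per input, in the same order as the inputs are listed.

Execution, op by op:
  [-26, -3, -47] -> [-3, -26, -47] -> [-27, -234, -423] -> [-423]
  [38, 49, 29, 34, 4, -27, 9, 2, -9] -> [49, 38, 34, 29, 9, 4, 2, -9, -27] -> [441, 342, 306, 261, 81, 36, 18, -81, -243] -> [306, 261, 81, 36, 18, -81, -243]
  [-13, 13, 18, 22] -> [22, 18, 13, -13] -> [198, 162, 117, -117] -> [117, -117]
  [42, 33, 6, 40] -> [42, 40, 33, 6] -> [378, 360, 297, 54] -> [297, 54]
  [-40, 0, -11, 19, -25] -> [19, 0, -11, -25, -40] -> [171, 0, -99, -225, -360] -> [-99, -225, -360]

[-423]; [306, 261, 81, 36, 18, -81, -243]; [117, -117]; [297, 54]; [-99, -225, -360]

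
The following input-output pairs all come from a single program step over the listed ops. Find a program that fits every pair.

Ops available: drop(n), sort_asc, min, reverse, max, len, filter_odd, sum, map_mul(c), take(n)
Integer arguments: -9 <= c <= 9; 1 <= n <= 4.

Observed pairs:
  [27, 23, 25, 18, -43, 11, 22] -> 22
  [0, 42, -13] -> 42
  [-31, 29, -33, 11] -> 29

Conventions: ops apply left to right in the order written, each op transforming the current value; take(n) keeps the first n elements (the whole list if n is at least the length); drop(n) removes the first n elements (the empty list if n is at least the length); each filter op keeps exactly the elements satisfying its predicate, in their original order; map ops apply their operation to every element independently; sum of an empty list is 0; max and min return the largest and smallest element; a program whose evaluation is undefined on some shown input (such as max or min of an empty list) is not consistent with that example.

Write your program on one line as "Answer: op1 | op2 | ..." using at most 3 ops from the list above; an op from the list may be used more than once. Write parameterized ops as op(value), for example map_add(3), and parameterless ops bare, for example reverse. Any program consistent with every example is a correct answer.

reverse | take(4) | max

Check, running the answer program on each example:
  [27, 23, 25, 18, -43, 11, 22] -> [22, 11, -43, 18, 25, 23, 27] -> [22, 11, -43, 18] -> 22
  [0, 42, -13] -> [-13, 42, 0] -> [-13, 42, 0] -> 42
  [-31, 29, -33, 11] -> [11, -33, 29, -31] -> [11, -33, 29, -31] -> 29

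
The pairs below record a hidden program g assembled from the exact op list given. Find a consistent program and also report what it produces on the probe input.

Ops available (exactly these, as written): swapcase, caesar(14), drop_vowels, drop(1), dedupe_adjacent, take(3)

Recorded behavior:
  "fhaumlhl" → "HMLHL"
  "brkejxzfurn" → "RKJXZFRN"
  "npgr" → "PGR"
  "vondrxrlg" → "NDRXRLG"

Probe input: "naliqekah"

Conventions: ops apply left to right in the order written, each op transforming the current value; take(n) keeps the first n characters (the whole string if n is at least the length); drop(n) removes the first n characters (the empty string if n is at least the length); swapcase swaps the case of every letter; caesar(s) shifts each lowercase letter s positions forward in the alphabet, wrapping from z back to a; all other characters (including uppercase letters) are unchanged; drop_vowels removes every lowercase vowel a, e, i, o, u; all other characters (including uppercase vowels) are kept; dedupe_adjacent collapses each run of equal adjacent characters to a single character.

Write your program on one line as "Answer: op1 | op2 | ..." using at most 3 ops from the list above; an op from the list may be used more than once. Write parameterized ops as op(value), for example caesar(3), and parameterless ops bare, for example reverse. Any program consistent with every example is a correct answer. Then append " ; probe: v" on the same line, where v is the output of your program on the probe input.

drop_vowels | drop(1) | swapcase ; probe: "LQKH"

Check, running the answer program on each example:
  "fhaumlhl" -> "fhmlhl" -> "hmlhl" -> "HMLHL"
  "brkejxzfurn" -> "brkjxzfrn" -> "rkjxzfrn" -> "RKJXZFRN"
  "npgr" -> "npgr" -> "pgr" -> "PGR"
  "vondrxrlg" -> "vndrxrlg" -> "ndrxrlg" -> "NDRXRLG"
  probe: "naliqekah" -> "nlqkh" -> "lqkh" -> "LQKH"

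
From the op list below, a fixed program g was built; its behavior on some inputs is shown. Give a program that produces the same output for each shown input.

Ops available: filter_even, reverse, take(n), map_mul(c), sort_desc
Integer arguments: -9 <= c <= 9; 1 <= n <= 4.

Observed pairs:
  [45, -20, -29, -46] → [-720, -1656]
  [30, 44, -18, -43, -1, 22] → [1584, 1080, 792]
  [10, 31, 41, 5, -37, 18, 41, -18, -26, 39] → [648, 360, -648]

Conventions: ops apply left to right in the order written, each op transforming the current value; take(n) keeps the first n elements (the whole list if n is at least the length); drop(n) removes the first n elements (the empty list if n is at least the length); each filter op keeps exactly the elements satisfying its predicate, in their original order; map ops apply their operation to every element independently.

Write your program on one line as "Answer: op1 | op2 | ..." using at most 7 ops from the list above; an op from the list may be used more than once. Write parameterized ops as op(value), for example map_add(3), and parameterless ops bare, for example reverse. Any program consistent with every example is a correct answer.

filter_even | sort_desc | map_mul(-4) | take(3) | map_mul(-3) | map_mul(3)

Check, running the answer program on each example:
  [45, -20, -29, -46] -> [-20, -46] -> [-20, -46] -> [80, 184] -> [80, 184] -> [-240, -552] -> [-720, -1656]
  [30, 44, -18, -43, -1, 22] -> [30, 44, -18, 22] -> [44, 30, 22, -18] -> [-176, -120, -88, 72] -> [-176, -120, -88] -> [528, 360, 264] -> [1584, 1080, 792]
  [10, 31, 41, 5, -37, 18, 41, -18, -26, 39] -> [10, 18, -18, -26] -> [18, 10, -18, -26] -> [-72, -40, 72, 104] -> [-72, -40, 72] -> [216, 120, -216] -> [648, 360, -648]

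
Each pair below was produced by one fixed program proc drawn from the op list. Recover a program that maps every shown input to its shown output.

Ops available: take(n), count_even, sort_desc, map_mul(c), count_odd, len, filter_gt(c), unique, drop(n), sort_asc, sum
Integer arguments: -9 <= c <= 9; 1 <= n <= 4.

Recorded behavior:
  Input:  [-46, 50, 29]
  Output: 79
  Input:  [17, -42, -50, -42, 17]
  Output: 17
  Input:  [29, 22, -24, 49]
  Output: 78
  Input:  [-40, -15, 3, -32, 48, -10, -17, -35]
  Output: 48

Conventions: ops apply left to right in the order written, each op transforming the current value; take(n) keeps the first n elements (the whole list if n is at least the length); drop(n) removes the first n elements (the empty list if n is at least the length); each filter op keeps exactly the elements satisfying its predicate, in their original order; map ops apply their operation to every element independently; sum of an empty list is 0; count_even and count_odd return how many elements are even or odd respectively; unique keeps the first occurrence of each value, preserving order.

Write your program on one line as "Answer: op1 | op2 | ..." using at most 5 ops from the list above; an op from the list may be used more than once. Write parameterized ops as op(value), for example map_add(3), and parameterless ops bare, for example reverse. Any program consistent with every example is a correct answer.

unique | filter_gt(7) | sort_desc | take(2) | sum

Check, running the answer program on each example:
  [-46, 50, 29] -> [-46, 50, 29] -> [50, 29] -> [50, 29] -> [50, 29] -> 79
  [17, -42, -50, -42, 17] -> [17, -42, -50] -> [17] -> [17] -> [17] -> 17
  [29, 22, -24, 49] -> [29, 22, -24, 49] -> [29, 22, 49] -> [49, 29, 22] -> [49, 29] -> 78
  [-40, -15, 3, -32, 48, -10, -17, -35] -> [-40, -15, 3, -32, 48, -10, -17, -35] -> [48] -> [48] -> [48] -> 48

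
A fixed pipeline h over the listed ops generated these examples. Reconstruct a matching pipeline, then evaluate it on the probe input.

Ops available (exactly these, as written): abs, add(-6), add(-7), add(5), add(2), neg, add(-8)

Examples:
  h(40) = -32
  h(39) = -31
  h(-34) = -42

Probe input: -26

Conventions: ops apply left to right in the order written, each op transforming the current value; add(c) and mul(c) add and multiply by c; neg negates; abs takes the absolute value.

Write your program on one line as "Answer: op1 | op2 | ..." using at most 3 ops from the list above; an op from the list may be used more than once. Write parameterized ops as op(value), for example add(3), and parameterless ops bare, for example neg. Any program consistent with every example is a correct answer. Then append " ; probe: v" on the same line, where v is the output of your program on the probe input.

add(-8) | abs | neg ; probe: -34

Check, running the answer program on each example:
  40 -> 32 -> 32 -> -32
  39 -> 31 -> 31 -> -31
  -34 -> -42 -> 42 -> -42
  probe: -26 -> -34 -> 34 -> -34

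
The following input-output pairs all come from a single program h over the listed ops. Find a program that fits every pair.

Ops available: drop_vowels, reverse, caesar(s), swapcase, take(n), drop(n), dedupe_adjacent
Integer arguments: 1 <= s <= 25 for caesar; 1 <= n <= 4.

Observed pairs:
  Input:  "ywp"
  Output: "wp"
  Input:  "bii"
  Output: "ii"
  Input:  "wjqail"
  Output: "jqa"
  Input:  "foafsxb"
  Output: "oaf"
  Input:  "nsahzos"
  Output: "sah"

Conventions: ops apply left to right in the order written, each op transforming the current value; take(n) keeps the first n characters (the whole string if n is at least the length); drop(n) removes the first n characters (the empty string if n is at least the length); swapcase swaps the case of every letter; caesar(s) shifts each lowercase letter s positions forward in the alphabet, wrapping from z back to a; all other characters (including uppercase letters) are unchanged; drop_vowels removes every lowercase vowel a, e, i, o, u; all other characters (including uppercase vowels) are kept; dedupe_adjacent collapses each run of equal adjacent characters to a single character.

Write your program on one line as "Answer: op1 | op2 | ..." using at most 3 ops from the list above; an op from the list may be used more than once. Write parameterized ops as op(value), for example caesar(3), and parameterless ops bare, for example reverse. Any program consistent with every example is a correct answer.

take(4) | drop(1)

Check, running the answer program on each example:
  "ywp" -> "ywp" -> "wp"
  "bii" -> "bii" -> "ii"
  "wjqail" -> "wjqa" -> "jqa"
  "foafsxb" -> "foaf" -> "oaf"
  "nsahzos" -> "nsah" -> "sah"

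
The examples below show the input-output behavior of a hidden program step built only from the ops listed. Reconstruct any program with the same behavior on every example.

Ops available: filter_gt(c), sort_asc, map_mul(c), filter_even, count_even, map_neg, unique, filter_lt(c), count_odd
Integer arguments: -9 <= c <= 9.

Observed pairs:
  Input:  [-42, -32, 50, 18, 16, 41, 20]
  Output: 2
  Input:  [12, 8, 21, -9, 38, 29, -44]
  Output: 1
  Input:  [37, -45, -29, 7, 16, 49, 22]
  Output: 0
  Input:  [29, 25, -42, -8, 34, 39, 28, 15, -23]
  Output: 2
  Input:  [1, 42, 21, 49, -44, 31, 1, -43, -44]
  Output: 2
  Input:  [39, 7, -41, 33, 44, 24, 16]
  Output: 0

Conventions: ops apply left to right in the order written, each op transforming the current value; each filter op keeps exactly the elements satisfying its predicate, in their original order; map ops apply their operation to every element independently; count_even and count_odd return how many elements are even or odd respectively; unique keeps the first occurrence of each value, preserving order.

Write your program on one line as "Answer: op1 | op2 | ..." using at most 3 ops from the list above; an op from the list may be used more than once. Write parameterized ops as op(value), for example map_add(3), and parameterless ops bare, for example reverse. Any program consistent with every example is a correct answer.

sort_asc | filter_lt(-6) | count_even

Check, running the answer program on each example:
  [-42, -32, 50, 18, 16, 41, 20] -> [-42, -32, 16, 18, 20, 41, 50] -> [-42, -32] -> 2
  [12, 8, 21, -9, 38, 29, -44] -> [-44, -9, 8, 12, 21, 29, 38] -> [-44, -9] -> 1
  [37, -45, -29, 7, 16, 49, 22] -> [-45, -29, 7, 16, 22, 37, 49] -> [-45, -29] -> 0
  [29, 25, -42, -8, 34, 39, 28, 15, -23] -> [-42, -23, -8, 15, 25, 28, 29, 34, 39] -> [-42, -23, -8] -> 2
  [1, 42, 21, 49, -44, 31, 1, -43, -44] -> [-44, -44, -43, 1, 1, 21, 31, 42, 49] -> [-44, -44, -43] -> 2
  [39, 7, -41, 33, 44, 24, 16] -> [-41, 7, 16, 24, 33, 39, 44] -> [-41] -> 0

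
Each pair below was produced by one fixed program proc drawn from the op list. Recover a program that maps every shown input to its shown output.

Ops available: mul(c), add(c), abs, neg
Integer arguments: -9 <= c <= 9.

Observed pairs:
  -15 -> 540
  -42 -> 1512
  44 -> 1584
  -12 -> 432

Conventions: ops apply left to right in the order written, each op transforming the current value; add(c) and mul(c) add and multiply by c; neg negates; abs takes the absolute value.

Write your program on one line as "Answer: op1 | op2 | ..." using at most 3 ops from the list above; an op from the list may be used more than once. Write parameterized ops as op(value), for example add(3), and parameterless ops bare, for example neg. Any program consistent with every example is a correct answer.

mul(4) | mul(9) | abs

Check, running the answer program on each example:
  -15 -> -60 -> -540 -> 540
  -42 -> -168 -> -1512 -> 1512
  44 -> 176 -> 1584 -> 1584
  -12 -> -48 -> -432 -> 432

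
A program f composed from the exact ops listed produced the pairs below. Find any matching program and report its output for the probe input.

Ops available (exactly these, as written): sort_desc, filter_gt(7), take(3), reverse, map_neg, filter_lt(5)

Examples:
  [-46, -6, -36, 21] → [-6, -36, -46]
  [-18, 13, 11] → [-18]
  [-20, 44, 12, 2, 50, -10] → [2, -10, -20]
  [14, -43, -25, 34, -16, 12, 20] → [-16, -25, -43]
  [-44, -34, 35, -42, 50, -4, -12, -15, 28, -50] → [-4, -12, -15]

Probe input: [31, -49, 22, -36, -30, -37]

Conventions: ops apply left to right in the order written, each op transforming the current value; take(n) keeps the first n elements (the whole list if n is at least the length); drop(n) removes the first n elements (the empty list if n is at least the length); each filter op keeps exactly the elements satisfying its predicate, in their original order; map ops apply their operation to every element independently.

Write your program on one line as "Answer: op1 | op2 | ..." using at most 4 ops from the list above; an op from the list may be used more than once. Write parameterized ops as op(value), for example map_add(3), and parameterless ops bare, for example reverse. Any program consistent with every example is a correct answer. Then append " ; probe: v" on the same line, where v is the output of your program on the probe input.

sort_desc | filter_lt(5) | take(3) ; probe: [-30, -36, -37]

Check, running the answer program on each example:
  [-46, -6, -36, 21] -> [21, -6, -36, -46] -> [-6, -36, -46] -> [-6, -36, -46]
  [-18, 13, 11] -> [13, 11, -18] -> [-18] -> [-18]
  [-20, 44, 12, 2, 50, -10] -> [50, 44, 12, 2, -10, -20] -> [2, -10, -20] -> [2, -10, -20]
  [14, -43, -25, 34, -16, 12, 20] -> [34, 20, 14, 12, -16, -25, -43] -> [-16, -25, -43] -> [-16, -25, -43]
  [-44, -34, 35, -42, 50, -4, -12, -15, 28, -50] -> [50, 35, 28, -4, -12, -15, -34, -42, -44, -50] -> [-4, -12, -15, -34, -42, -44, -50] -> [-4, -12, -15]
  probe: [31, -49, 22, -36, -30, -37] -> [31, 22, -30, -36, -37, -49] -> [-30, -36, -37, -49] -> [-30, -36, -37]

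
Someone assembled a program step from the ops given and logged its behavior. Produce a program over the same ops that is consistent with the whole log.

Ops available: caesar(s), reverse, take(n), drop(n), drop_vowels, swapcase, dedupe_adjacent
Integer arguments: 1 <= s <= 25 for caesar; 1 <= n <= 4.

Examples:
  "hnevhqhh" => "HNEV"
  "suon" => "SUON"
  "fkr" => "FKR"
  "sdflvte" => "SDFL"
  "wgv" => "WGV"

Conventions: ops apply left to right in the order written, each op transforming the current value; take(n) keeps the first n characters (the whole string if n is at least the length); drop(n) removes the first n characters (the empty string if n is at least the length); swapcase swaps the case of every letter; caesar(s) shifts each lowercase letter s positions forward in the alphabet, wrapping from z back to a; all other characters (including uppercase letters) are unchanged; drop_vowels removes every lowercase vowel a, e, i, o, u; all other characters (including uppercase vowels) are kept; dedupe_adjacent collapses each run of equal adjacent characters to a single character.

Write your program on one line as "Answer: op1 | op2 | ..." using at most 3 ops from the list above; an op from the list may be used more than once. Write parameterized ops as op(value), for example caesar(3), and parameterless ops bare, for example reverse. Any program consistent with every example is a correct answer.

swapcase | dedupe_adjacent | take(4)

Check, running the answer program on each example:
  "hnevhqhh" -> "HNEVHQHH" -> "HNEVHQH" -> "HNEV"
  "suon" -> "SUON" -> "SUON" -> "SUON"
  "fkr" -> "FKR" -> "FKR" -> "FKR"
  "sdflvte" -> "SDFLVTE" -> "SDFLVTE" -> "SDFL"
  "wgv" -> "WGV" -> "WGV" -> "WGV"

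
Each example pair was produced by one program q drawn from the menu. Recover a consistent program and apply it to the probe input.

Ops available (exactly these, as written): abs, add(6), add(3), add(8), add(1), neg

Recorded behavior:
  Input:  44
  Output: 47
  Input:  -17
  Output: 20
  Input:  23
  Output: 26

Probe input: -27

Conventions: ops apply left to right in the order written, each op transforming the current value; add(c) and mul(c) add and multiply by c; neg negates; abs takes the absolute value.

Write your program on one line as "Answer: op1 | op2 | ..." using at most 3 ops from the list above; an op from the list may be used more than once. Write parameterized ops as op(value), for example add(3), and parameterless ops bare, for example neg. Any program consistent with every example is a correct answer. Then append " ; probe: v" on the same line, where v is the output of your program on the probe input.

neg | abs | add(3) ; probe: 30

Check, running the answer program on each example:
  44 -> -44 -> 44 -> 47
  -17 -> 17 -> 17 -> 20
  23 -> -23 -> 23 -> 26
  probe: -27 -> 27 -> 27 -> 30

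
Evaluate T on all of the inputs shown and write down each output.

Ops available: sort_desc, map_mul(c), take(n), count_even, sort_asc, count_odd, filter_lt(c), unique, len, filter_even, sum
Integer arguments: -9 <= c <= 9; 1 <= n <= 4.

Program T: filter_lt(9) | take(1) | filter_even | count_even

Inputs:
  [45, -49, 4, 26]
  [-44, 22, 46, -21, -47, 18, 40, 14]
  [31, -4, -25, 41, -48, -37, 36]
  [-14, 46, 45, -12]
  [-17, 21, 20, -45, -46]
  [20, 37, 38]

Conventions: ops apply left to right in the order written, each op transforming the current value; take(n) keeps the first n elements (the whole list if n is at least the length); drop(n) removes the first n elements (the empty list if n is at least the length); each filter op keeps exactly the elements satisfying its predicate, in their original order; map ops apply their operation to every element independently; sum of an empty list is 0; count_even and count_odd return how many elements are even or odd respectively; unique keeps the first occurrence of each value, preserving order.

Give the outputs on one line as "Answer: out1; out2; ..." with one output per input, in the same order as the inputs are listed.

Execution, op by op:
  [45, -49, 4, 26] -> [-49, 4] -> [-49] -> [] -> 0
  [-44, 22, 46, -21, -47, 18, 40, 14] -> [-44, -21, -47] -> [-44] -> [-44] -> 1
  [31, -4, -25, 41, -48, -37, 36] -> [-4, -25, -48, -37] -> [-4] -> [-4] -> 1
  [-14, 46, 45, -12] -> [-14, -12] -> [-14] -> [-14] -> 1
  [-17, 21, 20, -45, -46] -> [-17, -45, -46] -> [-17] -> [] -> 0
  [20, 37, 38] -> [] -> [] -> [] -> 0

0; 1; 1; 1; 0; 0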